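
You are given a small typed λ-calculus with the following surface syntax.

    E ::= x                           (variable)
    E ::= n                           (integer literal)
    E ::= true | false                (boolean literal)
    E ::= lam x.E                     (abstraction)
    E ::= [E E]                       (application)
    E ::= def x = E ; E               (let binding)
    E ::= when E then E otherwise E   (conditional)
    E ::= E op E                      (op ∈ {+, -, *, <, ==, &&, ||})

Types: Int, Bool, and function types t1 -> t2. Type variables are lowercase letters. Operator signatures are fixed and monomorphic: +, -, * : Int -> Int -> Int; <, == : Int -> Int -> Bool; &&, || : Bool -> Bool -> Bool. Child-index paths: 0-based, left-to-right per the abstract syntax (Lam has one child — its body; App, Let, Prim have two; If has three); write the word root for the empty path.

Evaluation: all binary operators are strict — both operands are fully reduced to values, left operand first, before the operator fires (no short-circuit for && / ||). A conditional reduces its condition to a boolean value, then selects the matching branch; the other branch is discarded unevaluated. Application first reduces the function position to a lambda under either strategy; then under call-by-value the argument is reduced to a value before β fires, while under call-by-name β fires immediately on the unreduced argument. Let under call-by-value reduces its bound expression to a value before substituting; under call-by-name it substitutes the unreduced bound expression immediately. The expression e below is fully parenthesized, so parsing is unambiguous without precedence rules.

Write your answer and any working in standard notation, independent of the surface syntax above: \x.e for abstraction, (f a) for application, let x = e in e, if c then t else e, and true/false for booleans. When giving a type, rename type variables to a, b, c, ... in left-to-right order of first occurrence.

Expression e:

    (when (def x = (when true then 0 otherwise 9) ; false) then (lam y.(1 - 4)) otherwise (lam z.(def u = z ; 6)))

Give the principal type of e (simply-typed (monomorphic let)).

Answer: a -> Int

Trace:
  unify Bool ~ Bool
  unify Int ~ Int
let x : Int
  unify Bool ~ Bool
  unify Int ~ Int
  unify Int ~ Int
\y._ : a -> Int
z : b
let u : b
\z._ : b -> Int
  unify a -> Int ~ b -> Int
  unify a ~ b
  unify Int ~ Int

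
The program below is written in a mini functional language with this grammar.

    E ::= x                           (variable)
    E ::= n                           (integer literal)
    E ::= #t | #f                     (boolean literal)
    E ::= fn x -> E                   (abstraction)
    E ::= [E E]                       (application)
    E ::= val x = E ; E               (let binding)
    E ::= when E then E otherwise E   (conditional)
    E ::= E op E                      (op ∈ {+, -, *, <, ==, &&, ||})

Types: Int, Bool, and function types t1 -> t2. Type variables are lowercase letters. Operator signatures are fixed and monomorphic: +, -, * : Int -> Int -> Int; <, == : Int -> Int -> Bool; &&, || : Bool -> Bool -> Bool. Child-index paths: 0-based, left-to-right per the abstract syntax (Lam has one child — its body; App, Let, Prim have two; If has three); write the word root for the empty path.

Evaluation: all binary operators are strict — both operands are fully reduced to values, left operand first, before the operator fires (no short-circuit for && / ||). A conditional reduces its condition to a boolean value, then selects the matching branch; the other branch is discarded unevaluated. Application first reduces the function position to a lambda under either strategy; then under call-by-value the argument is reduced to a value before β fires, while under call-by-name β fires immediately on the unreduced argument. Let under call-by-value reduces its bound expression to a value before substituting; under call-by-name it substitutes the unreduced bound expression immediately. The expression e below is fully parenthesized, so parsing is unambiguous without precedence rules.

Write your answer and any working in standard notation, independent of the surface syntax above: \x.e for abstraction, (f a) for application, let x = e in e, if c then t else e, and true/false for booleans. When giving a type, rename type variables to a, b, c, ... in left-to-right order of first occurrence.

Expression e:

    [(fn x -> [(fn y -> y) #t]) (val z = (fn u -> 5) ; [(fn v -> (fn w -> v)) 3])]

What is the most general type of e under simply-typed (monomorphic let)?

Derivation:
y : b
\y._ : b -> b
  unify b -> b ~ Bool -> c
  unify b ~ Bool
  unify Bool ~ c
_ _ : Bool
\x._ : a -> Bool
\u._ : d -> Int
let z : d -> Int
v : e
\w._ : f -> e
\v._ : e -> f -> e
  unify e -> f -> e ~ Int -> g
  unify e ~ Int
  unify f -> Int ~ g
_ _ : f -> Int
  unify a -> Bool ~ (f -> Int) -> h
  unify a ~ f -> Int
  unify Bool ~ h
_ _ : Bool

Answer: Bool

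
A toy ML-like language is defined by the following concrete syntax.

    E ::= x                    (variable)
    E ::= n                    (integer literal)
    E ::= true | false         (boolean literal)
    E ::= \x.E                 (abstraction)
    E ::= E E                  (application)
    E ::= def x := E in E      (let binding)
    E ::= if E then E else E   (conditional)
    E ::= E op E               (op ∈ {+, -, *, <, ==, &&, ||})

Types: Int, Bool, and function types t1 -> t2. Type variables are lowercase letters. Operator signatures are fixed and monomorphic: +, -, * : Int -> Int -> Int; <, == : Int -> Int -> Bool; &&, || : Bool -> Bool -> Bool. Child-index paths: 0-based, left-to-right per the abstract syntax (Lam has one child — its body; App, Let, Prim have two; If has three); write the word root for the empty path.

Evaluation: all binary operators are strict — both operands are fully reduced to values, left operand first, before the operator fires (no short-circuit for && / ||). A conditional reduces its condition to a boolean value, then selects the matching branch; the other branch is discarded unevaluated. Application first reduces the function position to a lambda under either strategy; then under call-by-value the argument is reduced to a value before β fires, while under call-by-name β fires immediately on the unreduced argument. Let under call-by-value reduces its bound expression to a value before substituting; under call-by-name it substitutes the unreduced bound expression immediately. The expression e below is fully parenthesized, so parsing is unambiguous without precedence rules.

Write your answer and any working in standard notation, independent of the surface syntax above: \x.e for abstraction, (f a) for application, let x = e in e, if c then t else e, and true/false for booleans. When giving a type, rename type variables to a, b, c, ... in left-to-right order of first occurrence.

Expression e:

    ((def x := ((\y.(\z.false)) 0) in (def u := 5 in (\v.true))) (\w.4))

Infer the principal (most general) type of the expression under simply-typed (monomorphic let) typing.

Derivation:
\z._ : b -> Bool
\y._ : a -> b -> Bool
  unify a -> b -> Bool ~ Int -> c
  unify a ~ Int
  unify b -> Bool ~ c
_ _ : b -> Bool
let x : b -> Bool
let u : Int
\v._ : d -> Bool
\w._ : e -> Int
  unify d -> Bool ~ (e -> Int) -> f
  unify d ~ e -> Int
  unify Bool ~ f
_ _ : Bool

Answer: Bool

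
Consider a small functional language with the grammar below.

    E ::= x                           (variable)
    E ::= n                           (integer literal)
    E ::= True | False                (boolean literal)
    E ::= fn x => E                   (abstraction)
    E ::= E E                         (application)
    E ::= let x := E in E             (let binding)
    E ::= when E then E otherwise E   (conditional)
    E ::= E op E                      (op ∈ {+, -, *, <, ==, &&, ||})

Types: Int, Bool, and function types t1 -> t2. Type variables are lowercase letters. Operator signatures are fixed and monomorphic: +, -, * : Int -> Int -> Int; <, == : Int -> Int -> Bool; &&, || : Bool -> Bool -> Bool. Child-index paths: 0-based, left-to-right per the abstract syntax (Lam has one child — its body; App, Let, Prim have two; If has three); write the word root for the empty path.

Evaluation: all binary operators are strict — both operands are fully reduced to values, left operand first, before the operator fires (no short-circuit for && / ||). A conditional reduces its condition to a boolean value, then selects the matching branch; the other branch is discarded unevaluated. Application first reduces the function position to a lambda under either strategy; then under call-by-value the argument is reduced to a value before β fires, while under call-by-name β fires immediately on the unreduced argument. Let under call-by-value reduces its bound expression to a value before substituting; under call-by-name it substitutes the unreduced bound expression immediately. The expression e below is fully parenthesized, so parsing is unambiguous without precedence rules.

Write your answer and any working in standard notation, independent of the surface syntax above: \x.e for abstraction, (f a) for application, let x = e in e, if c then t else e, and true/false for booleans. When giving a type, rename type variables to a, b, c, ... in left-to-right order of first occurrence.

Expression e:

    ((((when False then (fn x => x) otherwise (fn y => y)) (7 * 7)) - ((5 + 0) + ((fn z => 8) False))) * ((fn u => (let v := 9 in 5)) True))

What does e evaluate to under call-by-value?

Answer: 180

Derivation:
step 0: ((((if false then (\x.x) else (\y.y)) (7 * 7)) - ((5 + 0) + ((\z.8) false))) * ((\u.(let v = 9 in 5)) true))
step 1: [if@0.0.0] ((((\y.y) (7 * 7)) - ((5 + 0) + ((\z.8) false))) * ((\u.(let v = 9 in 5)) true))
step 2: [delta@0.0.1] ((((\y.y) 49) - ((5 + 0) + ((\z.8) false))) * ((\u.(let v = 9 in 5)) true))
step 3: [beta@0.0] ((49 - ((5 + 0) + ((\z.8) false))) * ((\u.(let v = 9 in 5)) true))
step 4: [delta@0.1.0] ((49 - (5 + ((\z.8) false))) * ((\u.(let v = 9 in 5)) true))
step 5: [beta@0.1.1] ((49 - (5 + 8)) * ((\u.(let v = 9 in 5)) true))
step 6: [delta@0.1] ((49 - 13) * ((\u.(let v = 9 in 5)) true))
step 7: [delta@0] (36 * ((\u.(let v = 9 in 5)) true))
step 8: [beta@1] (36 * (let v = 9 in 5))
step 9: [let@1] (36 * 5)
step 10: [delta@root] 180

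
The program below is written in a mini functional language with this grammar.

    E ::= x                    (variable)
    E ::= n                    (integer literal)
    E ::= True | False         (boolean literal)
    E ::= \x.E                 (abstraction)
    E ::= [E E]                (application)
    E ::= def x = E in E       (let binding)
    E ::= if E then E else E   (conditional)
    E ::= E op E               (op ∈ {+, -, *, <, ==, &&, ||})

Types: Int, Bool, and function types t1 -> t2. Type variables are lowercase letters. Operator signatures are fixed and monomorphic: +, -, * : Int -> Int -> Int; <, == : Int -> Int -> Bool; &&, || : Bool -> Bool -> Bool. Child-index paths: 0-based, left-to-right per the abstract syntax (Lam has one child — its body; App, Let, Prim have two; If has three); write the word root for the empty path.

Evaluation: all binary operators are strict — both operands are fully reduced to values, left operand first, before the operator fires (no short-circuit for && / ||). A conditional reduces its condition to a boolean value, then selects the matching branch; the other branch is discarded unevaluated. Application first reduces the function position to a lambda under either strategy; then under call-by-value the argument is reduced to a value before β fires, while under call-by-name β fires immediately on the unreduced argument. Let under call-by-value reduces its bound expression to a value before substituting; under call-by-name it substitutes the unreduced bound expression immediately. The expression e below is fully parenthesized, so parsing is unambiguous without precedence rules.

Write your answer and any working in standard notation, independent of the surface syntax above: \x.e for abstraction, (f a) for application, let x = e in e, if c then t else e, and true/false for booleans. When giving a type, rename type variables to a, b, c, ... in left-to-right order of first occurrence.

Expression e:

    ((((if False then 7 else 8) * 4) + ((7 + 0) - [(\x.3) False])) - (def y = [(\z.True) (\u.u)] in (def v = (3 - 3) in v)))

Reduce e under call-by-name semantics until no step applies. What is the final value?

Answer: 36

Derivation:
step 0: ((((if false then 7 else 8) * 4) + ((7 + 0) - ((\x.3) false))) - (let y = ((\z.true) (\u.u)) in (let v = (3 - 3) in v)))
step 1: [if@0.0.0] (((8 * 4) + ((7 + 0) - ((\x.3) false))) - (let y = ((\z.true) (\u.u)) in (let v = (3 - 3) in v)))
step 2: [delta@0.0] ((32 + ((7 + 0) - ((\x.3) false))) - (let y = ((\z.true) (\u.u)) in (let v = (3 - 3) in v)))
step 3: [delta@0.1.0] ((32 + (7 - ((\x.3) false))) - (let y = ((\z.true) (\u.u)) in (let v = (3 - 3) in v)))
step 4: [beta@0.1.1] ((32 + (7 - 3)) - (let y = ((\z.true) (\u.u)) in (let v = (3 - 3) in v)))
step 5: [delta@0.1] ((32 + 4) - (let y = ((\z.true) (\u.u)) in (let v = (3 - 3) in v)))
step 6: [delta@0] (36 - (let y = ((\z.true) (\u.u)) in (let v = (3 - 3) in v)))
step 7: [let@1] (36 - (let v = (3 - 3) in v))
step 8: [let@1] (36 - (3 - 3))
step 9: [delta@1] (36 - 0)
step 10: [delta@root] 36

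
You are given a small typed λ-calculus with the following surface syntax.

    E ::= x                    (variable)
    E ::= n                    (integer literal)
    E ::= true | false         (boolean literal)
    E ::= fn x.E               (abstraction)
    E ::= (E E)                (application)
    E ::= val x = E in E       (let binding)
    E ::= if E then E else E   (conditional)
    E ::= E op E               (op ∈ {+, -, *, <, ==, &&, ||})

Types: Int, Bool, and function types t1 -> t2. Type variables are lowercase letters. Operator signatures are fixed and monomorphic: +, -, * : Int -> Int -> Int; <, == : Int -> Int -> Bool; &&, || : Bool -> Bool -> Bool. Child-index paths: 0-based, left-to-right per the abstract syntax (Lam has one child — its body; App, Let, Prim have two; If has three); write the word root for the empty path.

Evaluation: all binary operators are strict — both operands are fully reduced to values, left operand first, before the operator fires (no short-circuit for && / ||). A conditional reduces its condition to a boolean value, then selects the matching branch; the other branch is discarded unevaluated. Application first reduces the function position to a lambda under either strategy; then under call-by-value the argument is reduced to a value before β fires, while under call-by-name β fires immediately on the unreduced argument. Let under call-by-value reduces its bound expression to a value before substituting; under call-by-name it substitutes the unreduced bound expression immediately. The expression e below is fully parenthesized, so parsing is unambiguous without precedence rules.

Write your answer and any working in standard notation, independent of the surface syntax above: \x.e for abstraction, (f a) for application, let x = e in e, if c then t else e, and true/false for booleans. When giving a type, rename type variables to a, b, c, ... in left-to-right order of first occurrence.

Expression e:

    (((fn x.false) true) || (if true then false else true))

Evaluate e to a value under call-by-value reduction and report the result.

Answer: false

Trace:
step 0: (((\x.false) true) || (if true then false else true))
step 1: [beta@0] (false || (if true then false else true))
step 2: [if@1] (false || false)
step 3: [delta@root] false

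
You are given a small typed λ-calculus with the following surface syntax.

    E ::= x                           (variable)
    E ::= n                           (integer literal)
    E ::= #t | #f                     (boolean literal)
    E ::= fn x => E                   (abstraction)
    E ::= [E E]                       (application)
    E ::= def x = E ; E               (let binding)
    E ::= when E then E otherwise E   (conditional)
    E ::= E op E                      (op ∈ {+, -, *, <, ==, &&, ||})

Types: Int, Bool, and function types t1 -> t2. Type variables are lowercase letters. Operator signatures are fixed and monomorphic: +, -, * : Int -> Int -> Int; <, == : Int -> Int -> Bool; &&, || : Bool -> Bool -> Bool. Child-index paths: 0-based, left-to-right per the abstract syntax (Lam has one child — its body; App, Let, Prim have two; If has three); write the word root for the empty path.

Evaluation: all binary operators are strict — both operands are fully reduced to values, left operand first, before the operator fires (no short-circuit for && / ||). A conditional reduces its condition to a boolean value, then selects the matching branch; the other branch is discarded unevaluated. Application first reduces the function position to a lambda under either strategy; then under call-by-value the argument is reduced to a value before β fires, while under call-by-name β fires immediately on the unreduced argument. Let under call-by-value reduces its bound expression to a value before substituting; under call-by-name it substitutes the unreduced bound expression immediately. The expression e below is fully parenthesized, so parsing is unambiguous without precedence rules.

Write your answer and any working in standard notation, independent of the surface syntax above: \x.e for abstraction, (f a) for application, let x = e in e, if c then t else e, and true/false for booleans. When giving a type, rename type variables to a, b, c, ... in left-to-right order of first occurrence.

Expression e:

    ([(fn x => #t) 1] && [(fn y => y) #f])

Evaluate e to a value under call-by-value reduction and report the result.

Derivation:
step 0: (((\x.true) 1) && ((\y.y) false))
step 1: [beta@0] (true && ((\y.y) false))
step 2: [beta@1] (true && false)
step 3: [delta@root] false

Answer: false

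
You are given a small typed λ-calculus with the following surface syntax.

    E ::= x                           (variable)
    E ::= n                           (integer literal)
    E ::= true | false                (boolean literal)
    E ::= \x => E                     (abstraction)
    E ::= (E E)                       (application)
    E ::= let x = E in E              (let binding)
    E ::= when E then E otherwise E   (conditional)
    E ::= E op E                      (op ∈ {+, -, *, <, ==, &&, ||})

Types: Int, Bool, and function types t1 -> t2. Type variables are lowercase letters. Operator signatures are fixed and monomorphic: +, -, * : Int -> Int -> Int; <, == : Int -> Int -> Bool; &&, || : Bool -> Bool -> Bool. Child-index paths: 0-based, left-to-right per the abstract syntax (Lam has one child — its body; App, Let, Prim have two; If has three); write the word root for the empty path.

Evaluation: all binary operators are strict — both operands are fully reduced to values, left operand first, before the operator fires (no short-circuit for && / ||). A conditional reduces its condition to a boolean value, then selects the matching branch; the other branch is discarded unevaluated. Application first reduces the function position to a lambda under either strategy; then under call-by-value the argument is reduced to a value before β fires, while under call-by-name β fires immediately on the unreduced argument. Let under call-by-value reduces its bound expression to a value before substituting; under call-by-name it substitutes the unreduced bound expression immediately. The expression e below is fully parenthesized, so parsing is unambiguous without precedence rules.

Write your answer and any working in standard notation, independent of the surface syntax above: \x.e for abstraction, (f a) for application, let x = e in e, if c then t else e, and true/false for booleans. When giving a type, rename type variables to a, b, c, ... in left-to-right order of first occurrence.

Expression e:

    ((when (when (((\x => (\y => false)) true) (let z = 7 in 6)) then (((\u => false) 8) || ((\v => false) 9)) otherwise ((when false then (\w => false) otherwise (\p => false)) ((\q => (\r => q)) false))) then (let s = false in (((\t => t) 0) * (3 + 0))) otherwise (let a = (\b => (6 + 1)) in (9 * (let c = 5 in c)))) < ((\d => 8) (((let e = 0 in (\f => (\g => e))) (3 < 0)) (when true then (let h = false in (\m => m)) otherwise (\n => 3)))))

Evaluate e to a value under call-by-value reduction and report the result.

Answer: false

Trace:
step 0: ((if (if (((\x.(\y.false)) true) (let z = 7 in 6)) then (((\u.false) 8) || ((\v.false) 9)) else ((if false then (\w.false) else (\p.false)) ((\q.(\r.q)) false))) then (let s = false in (((\t.t) 0) * (3 + 0))) else (let a = (\b.(6 + 1)) in (9 * (let c = 5 in c)))) < ((\d.8) (((let e = 0 in (\f.(\g.e))) (3 < 0)) (if true then (let h = false in (\m.m)) else (\n.3)))))
step 1: [beta@0.0.0.0] ((if (if ((\y.false) (let z = 7 in 6)) then (((\u.false) 8) || ((\v.false) 9)) else ((if false then (\w.false) else (\p.false)) ((\q.(\r.q)) false))) then (let s = false in (((\t.t) 0) * (3 + 0))) else (let a = (\b.(6 + 1)) in (9 * (let c = 5 in c)))) < ((\d.8) (((let e = 0 in (\f.(\g.e))) (3 < 0)) (if true then (let h = false in (\m.m)) else (\n.3)))))
step 2: [let@0.0.0.1] ((if (if ((\y.false) 6) then (((\u.false) 8) || ((\v.false) 9)) else ((if false then (\w.false) else (\p.false)) ((\q.(\r.q)) false))) then (let s = false in (((\t.t) 0) * (3 + 0))) else (let a = (\b.(6 + 1)) in (9 * (let c = 5 in c)))) < ((\d.8) (((let e = 0 in (\f.(\g.e))) (3 < 0)) (if true then (let h = false in (\m.m)) else (\n.3)))))
step 3: [beta@0.0.0] ((if (if false then (((\u.false) 8) || ((\v.false) 9)) else ((if false then (\w.false) else (\p.false)) ((\q.(\r.q)) false))) then (let s = false in (((\t.t) 0) * (3 + 0))) else (let a = (\b.(6 + 1)) in (9 * (let c = 5 in c)))) < ((\d.8) (((let e = 0 in (\f.(\g.e))) (3 < 0)) (if true then (let h = false in (\m.m)) else (\n.3)))))
step 4: [if@0.0] ((if ((if false then (\w.false) else (\p.false)) ((\q.(\r.q)) false)) then (let s = false in (((\t.t) 0) * (3 + 0))) else (let a = (\b.(6 + 1)) in (9 * (let c = 5 in c)))) < ((\d.8) (((let e = 0 in (\f.(\g.e))) (3 < 0)) (if true then (let h = false in (\m.m)) else (\n.3)))))
step 5: [if@0.0.0] ((if ((\p.false) ((\q.(\r.q)) false)) then (let s = false in (((\t.t) 0) * (3 + 0))) else (let a = (\b.(6 + 1)) in (9 * (let c = 5 in c)))) < ((\d.8) (((let e = 0 in (\f.(\g.e))) (3 < 0)) (if true then (let h = false in (\m.m)) else (\n.3)))))
step 6: [beta@0.0.1] ((if ((\p.false) (\r.false)) then (let s = false in (((\t.t) 0) * (3 + 0))) else (let a = (\b.(6 + 1)) in (9 * (let c = 5 in c)))) < ((\d.8) (((let e = 0 in (\f.(\g.e))) (3 < 0)) (if true then (let h = false in (\m.m)) else (\n.3)))))
step 7: [beta@0.0] ((if false then (let s = false in (((\t.t) 0) * (3 + 0))) else (let a = (\b.(6 + 1)) in (9 * (let c = 5 in c)))) < ((\d.8) (((let e = 0 in (\f.(\g.e))) (3 < 0)) (if true then (let h = false in (\m.m)) else (\n.3)))))
step 8: [if@0] ((let a = (\b.(6 + 1)) in (9 * (let c = 5 in c))) < ((\d.8) (((let e = 0 in (\f.(\g.e))) (3 < 0)) (if true then (let h = false in (\m.m)) else (\n.3)))))
step 9: [let@0] ((9 * (let c = 5 in c)) < ((\d.8) (((let e = 0 in (\f.(\g.e))) (3 < 0)) (if true then (let h = false in (\m.m)) else (\n.3)))))
step 10: [let@0.1] ((9 * 5) < ((\d.8) (((let e = 0 in (\f.(\g.e))) (3 < 0)) (if true then (let h = false in (\m.m)) else (\n.3)))))
step 11: [delta@0] (45 < ((\d.8) (((let e = 0 in (\f.(\g.e))) (3 < 0)) (if true then (let h = false in (\m.m)) else (\n.3)))))
step 12: [let@1.1.0.0] (45 < ((\d.8) (((\f.(\g.0)) (3 < 0)) (if true then (let h = false in (\m.m)) else (\n.3)))))
step 13: [delta@1.1.0.1] (45 < ((\d.8) (((\f.(\g.0)) false) (if true then (let h = false in (\m.m)) else (\n.3)))))
step 14: [beta@1.1.0] (45 < ((\d.8) ((\g.0) (if true then (let h = false in (\m.m)) else (\n.3)))))
step 15: [if@1.1.1] (45 < ((\d.8) ((\g.0) (let h = false in (\m.m)))))
step 16: [let@1.1.1] (45 < ((\d.8) ((\g.0) (\m.m))))
step 17: [beta@1.1] (45 < ((\d.8) 0))
step 18: [beta@1] (45 < 8)
step 19: [delta@root] false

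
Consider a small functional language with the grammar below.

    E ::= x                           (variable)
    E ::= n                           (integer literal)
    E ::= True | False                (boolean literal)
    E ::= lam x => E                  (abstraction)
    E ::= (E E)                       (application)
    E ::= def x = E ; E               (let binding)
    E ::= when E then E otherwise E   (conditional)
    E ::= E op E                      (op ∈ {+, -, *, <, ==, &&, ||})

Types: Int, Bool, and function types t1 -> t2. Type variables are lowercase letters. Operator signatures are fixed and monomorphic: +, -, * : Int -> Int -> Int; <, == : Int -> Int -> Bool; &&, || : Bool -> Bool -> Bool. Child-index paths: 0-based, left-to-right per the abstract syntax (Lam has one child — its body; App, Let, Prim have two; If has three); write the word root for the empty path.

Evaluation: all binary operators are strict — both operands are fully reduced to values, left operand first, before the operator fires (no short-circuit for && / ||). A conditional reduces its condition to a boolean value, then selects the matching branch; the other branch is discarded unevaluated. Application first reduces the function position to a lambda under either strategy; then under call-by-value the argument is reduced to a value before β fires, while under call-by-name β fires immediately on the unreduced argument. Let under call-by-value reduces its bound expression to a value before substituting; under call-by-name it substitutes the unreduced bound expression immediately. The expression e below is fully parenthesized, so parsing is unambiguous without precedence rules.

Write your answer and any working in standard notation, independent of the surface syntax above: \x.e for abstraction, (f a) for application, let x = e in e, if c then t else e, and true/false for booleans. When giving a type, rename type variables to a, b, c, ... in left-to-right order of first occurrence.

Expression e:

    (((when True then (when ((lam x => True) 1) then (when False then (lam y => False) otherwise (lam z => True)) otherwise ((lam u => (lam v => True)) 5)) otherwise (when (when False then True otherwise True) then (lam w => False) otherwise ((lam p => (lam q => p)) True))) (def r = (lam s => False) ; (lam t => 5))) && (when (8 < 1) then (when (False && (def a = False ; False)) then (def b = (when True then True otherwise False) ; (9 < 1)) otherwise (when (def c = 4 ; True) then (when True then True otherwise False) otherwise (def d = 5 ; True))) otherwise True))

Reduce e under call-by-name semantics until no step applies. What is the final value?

Trace:
step 0: (((if true then (if ((\x.true) 1) then (if false then (\y.false) else (\z.true)) else ((\u.(\v.true)) 5)) else (if (if false then true else true) then (\w.false) else ((\p.(\q.p)) true))) (let r = (\s.false) in (\t.5))) && (if (8 < 1) then (if (false && (let a = false in false)) then (let b = (if true then true else false) in (9 < 1)) else (if (let c = 4 in true) then (if true then true else false) else (let d = 5 in true))) else true))
step 1: [if@0.0] (((if ((\x.true) 1) then (if false then (\y.false) else (\z.true)) else ((\u.(\v.true)) 5)) (let r = (\s.false) in (\t.5))) && (if (8 < 1) then (if (false && (let a = false in false)) then (let b = (if true then true else false) in (9 < 1)) else (if (let c = 4 in true) then (if true then true else false) else (let d = 5 in true))) else true))
step 2: [beta@0.0.0] (((if true then (if false then (\y.false) else (\z.true)) else ((\u.(\v.true)) 5)) (let r = (\s.false) in (\t.5))) && (if (8 < 1) then (if (false && (let a = false in false)) then (let b = (if true then true else false) in (9 < 1)) else (if (let c = 4 in true) then (if true then true else false) else (let d = 5 in true))) else true))
step 3: [if@0.0] (((if false then (\y.false) else (\z.true)) (let r = (\s.false) in (\t.5))) && (if (8 < 1) then (if (false && (let a = false in false)) then (let b = (if true then true else false) in (9 < 1)) else (if (let c = 4 in true) then (if true then true else false) else (let d = 5 in true))) else true))
step 4: [if@0.0] (((\z.true) (let r = (\s.false) in (\t.5))) && (if (8 < 1) then (if (false && (let a = false in false)) then (let b = (if true then true else false) in (9 < 1)) else (if (let c = 4 in true) then (if true then true else false) else (let d = 5 in true))) else true))
step 5: [beta@0] (true && (if (8 < 1) then (if (false && (let a = false in false)) then (let b = (if true then true else false) in (9 < 1)) else (if (let c = 4 in true) then (if true then true else false) else (let d = 5 in true))) else true))
step 6: [delta@1.0] (true && (if false then (if (false && (let a = false in false)) then (let b = (if true then true else false) in (9 < 1)) else (if (let c = 4 in true) then (if true then true else false) else (let d = 5 in true))) else true))
step 7: [if@1] (true && true)
step 8: [delta@root] true

Answer: true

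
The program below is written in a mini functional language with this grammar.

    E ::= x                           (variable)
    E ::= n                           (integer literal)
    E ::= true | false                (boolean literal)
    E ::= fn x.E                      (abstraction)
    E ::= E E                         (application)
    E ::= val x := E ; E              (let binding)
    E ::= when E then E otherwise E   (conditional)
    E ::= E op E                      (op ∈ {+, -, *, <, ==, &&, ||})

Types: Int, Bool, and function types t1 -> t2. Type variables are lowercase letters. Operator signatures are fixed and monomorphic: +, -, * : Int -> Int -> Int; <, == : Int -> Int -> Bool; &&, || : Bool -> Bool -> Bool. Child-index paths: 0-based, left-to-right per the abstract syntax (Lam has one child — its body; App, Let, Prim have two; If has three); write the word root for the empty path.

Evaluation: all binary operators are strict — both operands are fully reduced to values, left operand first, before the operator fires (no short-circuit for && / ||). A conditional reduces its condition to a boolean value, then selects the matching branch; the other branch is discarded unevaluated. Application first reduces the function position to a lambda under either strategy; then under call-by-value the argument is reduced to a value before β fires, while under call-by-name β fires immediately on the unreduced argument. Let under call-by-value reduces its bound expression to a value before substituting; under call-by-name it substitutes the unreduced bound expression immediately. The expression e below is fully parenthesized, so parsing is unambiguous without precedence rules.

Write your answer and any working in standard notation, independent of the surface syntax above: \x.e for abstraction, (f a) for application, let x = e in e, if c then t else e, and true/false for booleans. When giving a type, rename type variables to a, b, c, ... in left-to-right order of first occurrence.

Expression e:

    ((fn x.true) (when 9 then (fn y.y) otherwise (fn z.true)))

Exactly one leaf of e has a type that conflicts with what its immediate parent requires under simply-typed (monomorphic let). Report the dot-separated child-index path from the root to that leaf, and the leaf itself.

Derivation:
\x._ : a -> Bool
  unify Int ~ Bool
  FAIL: mismatch Int ~ Bool

Answer: 1.0 : 9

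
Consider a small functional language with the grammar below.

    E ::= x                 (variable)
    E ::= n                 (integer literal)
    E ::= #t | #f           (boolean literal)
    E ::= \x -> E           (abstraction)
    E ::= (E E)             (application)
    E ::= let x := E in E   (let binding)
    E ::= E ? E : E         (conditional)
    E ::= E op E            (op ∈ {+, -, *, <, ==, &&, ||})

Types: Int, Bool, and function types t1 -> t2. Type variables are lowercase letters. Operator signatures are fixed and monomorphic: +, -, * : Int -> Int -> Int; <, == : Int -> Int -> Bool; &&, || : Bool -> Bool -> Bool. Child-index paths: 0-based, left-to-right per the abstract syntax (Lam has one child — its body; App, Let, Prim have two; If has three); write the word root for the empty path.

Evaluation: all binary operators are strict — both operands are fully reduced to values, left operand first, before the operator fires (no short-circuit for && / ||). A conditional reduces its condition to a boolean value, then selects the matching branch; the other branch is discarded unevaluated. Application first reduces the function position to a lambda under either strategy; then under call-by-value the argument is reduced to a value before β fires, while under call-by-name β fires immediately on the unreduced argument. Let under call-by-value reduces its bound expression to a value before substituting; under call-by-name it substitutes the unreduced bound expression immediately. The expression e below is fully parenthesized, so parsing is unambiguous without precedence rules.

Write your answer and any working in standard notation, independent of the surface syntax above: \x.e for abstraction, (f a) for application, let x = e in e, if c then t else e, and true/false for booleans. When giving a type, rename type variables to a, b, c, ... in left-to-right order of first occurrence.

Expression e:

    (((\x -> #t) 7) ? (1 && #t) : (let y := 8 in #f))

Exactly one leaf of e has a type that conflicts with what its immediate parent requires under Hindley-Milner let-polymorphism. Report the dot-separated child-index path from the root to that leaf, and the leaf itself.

Derivation:
\x._ : a -> Bool
  unify a -> Bool ~ Int -> b
  unify a ~ Int
  unify Bool ~ b
_ _ : Bool
  unify Bool ~ Bool
  unify Int ~ Bool
  FAIL: mismatch Int ~ Bool

Answer: 1.0 : 1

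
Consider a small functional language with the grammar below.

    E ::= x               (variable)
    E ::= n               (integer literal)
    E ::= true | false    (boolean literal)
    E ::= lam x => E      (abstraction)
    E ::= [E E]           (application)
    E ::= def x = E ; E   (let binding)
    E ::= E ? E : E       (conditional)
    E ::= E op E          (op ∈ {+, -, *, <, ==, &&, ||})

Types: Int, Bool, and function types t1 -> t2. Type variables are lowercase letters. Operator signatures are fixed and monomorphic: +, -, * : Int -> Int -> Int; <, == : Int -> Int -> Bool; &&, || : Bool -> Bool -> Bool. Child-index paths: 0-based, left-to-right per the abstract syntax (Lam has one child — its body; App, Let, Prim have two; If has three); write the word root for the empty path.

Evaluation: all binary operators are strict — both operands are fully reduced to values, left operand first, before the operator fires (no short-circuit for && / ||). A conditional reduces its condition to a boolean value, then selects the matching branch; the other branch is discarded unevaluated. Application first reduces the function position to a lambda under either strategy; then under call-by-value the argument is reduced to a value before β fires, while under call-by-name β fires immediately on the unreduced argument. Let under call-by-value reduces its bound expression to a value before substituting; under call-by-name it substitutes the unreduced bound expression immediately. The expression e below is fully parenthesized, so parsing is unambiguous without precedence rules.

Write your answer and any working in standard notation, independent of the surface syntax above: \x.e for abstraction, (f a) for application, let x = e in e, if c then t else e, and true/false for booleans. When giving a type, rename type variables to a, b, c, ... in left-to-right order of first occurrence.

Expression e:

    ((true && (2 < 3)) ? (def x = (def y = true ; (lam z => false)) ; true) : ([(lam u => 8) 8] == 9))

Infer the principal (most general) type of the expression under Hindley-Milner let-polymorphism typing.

Derivation:
  unify Bool ~ Bool
  unify Int ~ Int
  unify Int ~ Int
  unify Bool ~ Bool
  unify Bool ~ Bool
let y : Bool
\z._ : a -> Bool
let x : forall. a -> Bool
\u._ : b -> Int
  unify b -> Int ~ Int -> c
  unify b ~ Int
  unify Int ~ c
_ _ : Int
  unify Int ~ Int
  unify Int ~ Int
  unify Bool ~ Bool

Answer: Bool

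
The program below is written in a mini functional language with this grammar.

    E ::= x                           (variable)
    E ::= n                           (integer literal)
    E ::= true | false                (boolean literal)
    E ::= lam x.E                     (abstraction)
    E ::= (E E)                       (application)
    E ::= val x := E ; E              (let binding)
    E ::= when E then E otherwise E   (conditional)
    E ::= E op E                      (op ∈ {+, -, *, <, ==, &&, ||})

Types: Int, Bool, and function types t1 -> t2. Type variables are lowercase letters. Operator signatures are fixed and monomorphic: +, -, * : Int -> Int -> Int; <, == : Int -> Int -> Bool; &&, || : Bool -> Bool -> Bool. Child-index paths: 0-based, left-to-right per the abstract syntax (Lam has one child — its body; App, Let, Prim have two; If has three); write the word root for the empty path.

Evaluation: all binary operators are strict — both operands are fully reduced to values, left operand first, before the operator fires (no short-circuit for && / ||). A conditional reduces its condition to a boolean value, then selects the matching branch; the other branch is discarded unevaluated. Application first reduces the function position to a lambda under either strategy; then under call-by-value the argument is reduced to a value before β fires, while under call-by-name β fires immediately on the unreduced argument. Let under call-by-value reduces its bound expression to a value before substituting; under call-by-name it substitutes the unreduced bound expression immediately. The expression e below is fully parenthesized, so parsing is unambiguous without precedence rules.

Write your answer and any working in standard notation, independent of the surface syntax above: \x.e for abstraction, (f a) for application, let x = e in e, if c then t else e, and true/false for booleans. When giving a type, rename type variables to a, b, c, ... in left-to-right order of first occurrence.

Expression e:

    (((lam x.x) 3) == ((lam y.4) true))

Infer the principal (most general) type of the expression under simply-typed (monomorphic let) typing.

Answer: Bool

Derivation:
x : a
\x._ : a -> a
  unify a -> a ~ Int -> b
  unify a ~ Int
  unify Int ~ b
_ _ : Int
  unify Int ~ Int
\y._ : c -> Int
  unify c -> Int ~ Bool -> d
  unify c ~ Bool
  unify Int ~ d
_ _ : Int
  unify Int ~ Int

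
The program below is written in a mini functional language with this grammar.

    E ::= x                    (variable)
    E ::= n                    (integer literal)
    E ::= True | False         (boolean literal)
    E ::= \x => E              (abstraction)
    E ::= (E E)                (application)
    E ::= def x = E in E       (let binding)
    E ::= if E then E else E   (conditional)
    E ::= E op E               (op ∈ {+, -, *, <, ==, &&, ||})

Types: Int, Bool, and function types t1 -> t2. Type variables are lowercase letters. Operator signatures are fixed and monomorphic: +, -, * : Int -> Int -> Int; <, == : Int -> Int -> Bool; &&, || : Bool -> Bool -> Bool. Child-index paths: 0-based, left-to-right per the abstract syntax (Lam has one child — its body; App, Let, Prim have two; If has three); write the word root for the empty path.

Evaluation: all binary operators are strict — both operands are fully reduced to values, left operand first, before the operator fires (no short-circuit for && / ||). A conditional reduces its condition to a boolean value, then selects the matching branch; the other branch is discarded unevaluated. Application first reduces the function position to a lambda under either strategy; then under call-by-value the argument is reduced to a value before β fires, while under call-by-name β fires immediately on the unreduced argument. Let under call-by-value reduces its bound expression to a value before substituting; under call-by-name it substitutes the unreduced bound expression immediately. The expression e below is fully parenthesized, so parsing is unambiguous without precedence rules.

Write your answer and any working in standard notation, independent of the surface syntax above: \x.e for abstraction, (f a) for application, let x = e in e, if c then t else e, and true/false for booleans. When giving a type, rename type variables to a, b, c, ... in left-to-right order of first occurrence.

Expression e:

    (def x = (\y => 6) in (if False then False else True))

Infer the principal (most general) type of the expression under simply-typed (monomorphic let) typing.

Trace:
\y._ : a -> Int
let x : a -> Int
  unify Bool ~ Bool
  unify Bool ~ Bool

Answer: Bool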